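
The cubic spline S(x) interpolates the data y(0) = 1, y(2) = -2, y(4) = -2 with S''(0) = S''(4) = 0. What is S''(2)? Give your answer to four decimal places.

Let m_i = S''(x_i). Step sizes h_i = 2, 2; slopes of the chords Δ_i = (y_(i+1) - y_i)/h_i = -3/2, 0.
  2·m_0 + 8·m_1 + 2·m_2 = 6(Δ_1 - Δ_0) = 9
Natural end conditions: m_0 = m_2 = 0.
Solving the tridiagonal system: m_0 = 0, m_1 = 9/8, m_2 = 0.

1.1250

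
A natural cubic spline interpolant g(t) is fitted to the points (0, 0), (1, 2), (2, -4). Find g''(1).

-12

Write σ_i for g''(x_i). With h_i = 1, 1 and divided differences Δ_i = 2, -6, the continuity of g' gives the tridiagonal system
  1·σ_0 + 4·σ_1 + 1·σ_2 = 6(Δ_1 - Δ_0) = -48
Natural end conditions: σ_0 = σ_2 = 0.
Hence σ_0 = 0, σ_1 = -12, σ_2 = 0.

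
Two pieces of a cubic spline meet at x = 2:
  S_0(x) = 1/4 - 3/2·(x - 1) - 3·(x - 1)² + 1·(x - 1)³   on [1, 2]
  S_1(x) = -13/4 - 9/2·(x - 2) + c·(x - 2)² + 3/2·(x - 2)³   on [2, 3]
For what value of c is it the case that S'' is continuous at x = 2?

0

S_0''(x) = -6 + 6·(x - 1), so S_0''(2) = 0. On the right, S_1''(2) = 2c, so c = 0.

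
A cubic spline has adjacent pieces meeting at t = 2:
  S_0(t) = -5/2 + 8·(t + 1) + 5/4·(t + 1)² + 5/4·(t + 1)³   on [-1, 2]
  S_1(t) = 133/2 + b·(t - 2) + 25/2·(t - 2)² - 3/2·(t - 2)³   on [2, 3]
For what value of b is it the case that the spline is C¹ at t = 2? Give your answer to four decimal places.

S_0'(t) = 8 + 5/2·(t + 1) + 15/4·(t + 1)², so S_0'(2) = 197/4. On the right, S_1'(2) = b, so b = 197/4.

49.2500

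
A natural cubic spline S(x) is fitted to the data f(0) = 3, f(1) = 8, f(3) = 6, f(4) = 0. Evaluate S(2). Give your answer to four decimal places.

9.0625

Put M_i = S'' at the i-th knot. Here h = (1, 2, 1) and Δ = (5, -1, -6), so the interior equations h_(i-1)·M_(i-1) + 2(h_(i-1)+h_i)·M_i + h_i·M_(i+1) = 6(Δ_i − Δ_(i-1)) read
  1·M_0 + 6·M_1 + 2·M_2 = 6(Δ_1 - Δ_0) = -36
  2·M_1 + 6·M_2 + 1·M_3 = 6(Δ_2 - Δ_1) = -30
Natural end conditions: M_0 = M_3 = 0.
Solving: M_0 = 0, M_1 = -39/8, M_2 = -27/8, M_3 = 0.
On [1, 3], S(x) = 8 + 27/8·(x - 1) - 39/16·(x - 1)² + 1/8·(x - 1)³.
With (x - 1) = 1: S(2) = 145/16.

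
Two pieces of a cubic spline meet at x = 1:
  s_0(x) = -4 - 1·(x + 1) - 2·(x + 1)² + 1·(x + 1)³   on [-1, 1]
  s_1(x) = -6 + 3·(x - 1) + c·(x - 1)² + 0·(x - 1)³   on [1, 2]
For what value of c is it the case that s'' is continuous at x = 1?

s_0''(x) = -4 + 6·(x + 1), so s_0''(1) = 8. On the right, s_1''(1) = 2c, so c = 4.

4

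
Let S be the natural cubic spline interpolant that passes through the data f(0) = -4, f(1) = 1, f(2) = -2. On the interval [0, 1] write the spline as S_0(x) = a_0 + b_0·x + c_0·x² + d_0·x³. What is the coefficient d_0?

-2

Write M_i for S''(x_i). With h_i = 1, 1 and divided differences Δ_i = 5, -3, the continuity of S' gives the tridiagonal system
  1·M_0 + 4·M_1 + 1·M_2 = 6(Δ_1 - Δ_0) = -48
Natural end conditions: M_0 = M_2 = 0.
Hence M_0 = 0, M_1 = -12, M_2 = 0.
On [0, 1], with S_0(x) = a_0 + b_0·x + c_0·x² + d_0·x³: c_0 = M_0/2 = 0, d_0 = (M_1 - M_0)/(6h_0) = -2, b_0 = Δ_0 - h_0(2M_0 + M_1)/6 = 7.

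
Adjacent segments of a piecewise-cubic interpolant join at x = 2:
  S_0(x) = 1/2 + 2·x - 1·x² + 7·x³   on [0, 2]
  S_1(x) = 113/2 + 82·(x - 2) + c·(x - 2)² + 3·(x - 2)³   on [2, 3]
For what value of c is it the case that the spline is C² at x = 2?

41

S_0''(x) = -2 + 42·x, so S_0''(2) = 82. On the right, S_1''(2) = 2c, so c = 41.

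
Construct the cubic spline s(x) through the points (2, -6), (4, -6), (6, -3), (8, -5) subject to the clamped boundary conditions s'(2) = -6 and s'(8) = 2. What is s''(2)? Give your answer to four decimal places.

Write m_i for s''(x_i). With h_i = 2, 2, 2 and divided differences Δ_i = 0, 3/2, -1, the continuity of s' gives the tridiagonal system
  2·m_0 + 8·m_1 + 2·m_2 = 6(Δ_1 - Δ_0) = 9
  2·m_1 + 8·m_2 + 2·m_3 = 6(Δ_2 - Δ_1) = -15
Clamped end conditions give two more equations: 2h_0·m_0 + h_0·m_1 = 6(Δ_0 - s'(2)) = 36 and h_2·m_2 + 2h_2·m_3 = 6(s'(8) - Δ_2) = 18.
Forward elimination and back-substitution give m_0 = 55/6, m_1 = -1/3, m_2 = -10/3, m_3 = 37/6.

9.1667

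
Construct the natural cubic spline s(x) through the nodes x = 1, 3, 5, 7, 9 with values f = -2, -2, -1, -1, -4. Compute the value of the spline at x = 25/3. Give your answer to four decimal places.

-2.7884

Put m_i = s'' at the i-th knot. Here h = (2, 2, 2, 2) and Δ = (0, 1/2, 0, -3/2), so the interior equations h_(i-1)·m_(i-1) + 2(h_(i-1)+h_i)·m_i + h_i·m_(i+1) = 6(Δ_i − Δ_(i-1)) read
  2·m_0 + 8·m_1 + 2·m_2 = 6(Δ_1 - Δ_0) = 3
  2·m_1 + 8·m_2 + 2·m_3 = 6(Δ_2 - Δ_1) = -3
  2·m_2 + 8·m_3 + 2·m_4 = 6(Δ_3 - Δ_2) = -9
Natural end conditions: m_0 = m_4 = 0.
Solving: m_0 = 0, m_1 = 3/7, m_2 = -3/14, m_3 = -15/14, m_4 = 0.
On [7, 9], s(x) = -1 - 11/14·(x - 7) - 15/28·(x - 7)² + 5/56·(x - 7)³.
With (x - 7) = 4/3: s(25/3) = -527/189.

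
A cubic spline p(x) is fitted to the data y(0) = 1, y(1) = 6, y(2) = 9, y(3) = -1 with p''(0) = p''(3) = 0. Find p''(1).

2

Let M_i = p''(x_i). Step sizes h_i = 1, 1, 1; slopes of the chords Δ_i = (y_(i+1) - y_i)/h_i = 5, 3, -10.
  1·M_0 + 4·M_1 + 1·M_2 = 6(Δ_1 - Δ_0) = -12
  1·M_1 + 4·M_2 + 1·M_3 = 6(Δ_2 - Δ_1) = -78
Natural end conditions: M_0 = M_3 = 0.
Hence M_0 = 0, M_1 = 2, M_2 = -20, M_3 = 0.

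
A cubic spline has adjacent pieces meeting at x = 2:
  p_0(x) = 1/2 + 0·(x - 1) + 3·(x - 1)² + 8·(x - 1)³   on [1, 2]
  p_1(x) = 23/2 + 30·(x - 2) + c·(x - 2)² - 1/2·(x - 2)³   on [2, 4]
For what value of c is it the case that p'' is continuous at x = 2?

27

p_0''(x) = 6 + 48·(x - 1), so p_0''(2) = 54. On the right, p_1''(2) = 2c, so c = 27.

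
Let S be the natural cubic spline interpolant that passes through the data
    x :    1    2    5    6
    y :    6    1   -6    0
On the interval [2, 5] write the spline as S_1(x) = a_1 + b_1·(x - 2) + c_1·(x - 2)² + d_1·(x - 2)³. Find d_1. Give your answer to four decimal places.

Write M_i for S''(x_i). With h_i = 1, 3, 1 and divided differences Δ_i = -5, -7/3, 6, the continuity of S' gives the tridiagonal system
  1·M_0 + 8·M_1 + 3·M_2 = 6(Δ_1 - Δ_0) = 16
  3·M_1 + 8·M_2 + 1·M_3 = 6(Δ_2 - Δ_1) = 50
Natural end conditions: M_0 = M_3 = 0.
Solving: M_0 = 0, M_1 = -2/5, M_2 = 32/5, M_3 = 0.
On [2, 5], with S_1(x) = a_1 + b_1·(x - 2) + c_1·(x - 2)² + d_1·(x - 2)³: c_1 = M_1/2 = -1/5, d_1 = (M_2 - M_1)/(6h_1) = 17/45, b_1 = Δ_1 - h_1(2M_1 + M_2)/6 = -77/15.

0.3778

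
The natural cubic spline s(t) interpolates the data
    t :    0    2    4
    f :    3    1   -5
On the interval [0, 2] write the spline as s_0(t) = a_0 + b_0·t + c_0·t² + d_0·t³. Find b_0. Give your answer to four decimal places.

Write M_i for s''(x_i). With h_i = 2, 2 and divided differences Δ_i = -1, -3, the continuity of s' gives the tridiagonal system
  2·M_0 + 8·M_1 + 2·M_2 = 6(Δ_1 - Δ_0) = -12
Natural end conditions: M_0 = M_2 = 0.
Forward elimination and back-substitution give M_0 = 0, M_1 = -3/2, M_2 = 0.
On [0, 2], with s_0(t) = a_0 + b_0·t + c_0·t² + d_0·t³: c_0 = M_0/2 = 0, d_0 = (M_1 - M_0)/(6h_0) = -1/8, b_0 = Δ_0 - h_0(2M_0 + M_1)/6 = -1/2.

-0.5000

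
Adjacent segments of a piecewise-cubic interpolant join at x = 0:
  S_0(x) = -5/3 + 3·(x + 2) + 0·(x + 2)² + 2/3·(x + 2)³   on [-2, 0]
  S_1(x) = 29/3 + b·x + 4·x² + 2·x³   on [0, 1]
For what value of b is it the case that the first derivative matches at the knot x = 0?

S_0'(x) = 3 + 0·(x + 2) + 2·(x + 2)², so S_0'(0) = 11. On the right, S_1'(0) = b, so b = 11.

11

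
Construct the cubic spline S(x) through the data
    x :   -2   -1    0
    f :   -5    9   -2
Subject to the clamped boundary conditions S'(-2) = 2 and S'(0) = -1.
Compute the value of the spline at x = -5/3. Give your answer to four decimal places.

Write M_i for S''(x_i). With h_i = 1, 1 and divided differences Δ_i = 14, -11, the continuity of S' gives the tridiagonal system
  1·M_0 + 4·M_1 + 1·M_2 = 6(Δ_1 - Δ_0) = -150
Clamped end conditions give two more equations: 2h_0·M_0 + h_0·M_1 = 6(Δ_0 - S'(-2)) = 72 and h_1·M_1 + 2h_1·M_2 = 6(S'(0) - Δ_1) = 60.
Solving the tridiagonal system: M_0 = 72, M_1 = -72, M_2 = 66.
On [-2, -1], S(x) = -5 + 2·(x + 2) + 36·(x + 2)² - 24·(x + 2)³.
With (x + 2) = 1/3: S(-5/3) = -11/9.

-1.2222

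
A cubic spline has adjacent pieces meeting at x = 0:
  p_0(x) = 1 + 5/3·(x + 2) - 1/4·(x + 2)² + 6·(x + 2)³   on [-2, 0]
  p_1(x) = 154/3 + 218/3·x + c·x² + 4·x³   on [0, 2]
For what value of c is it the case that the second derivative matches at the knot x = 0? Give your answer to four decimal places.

35.7500

p_0''(x) = -1/2 + 36·(x + 2), so p_0''(0) = 143/2. On the right, p_1''(0) = 2c, so c = 143/4.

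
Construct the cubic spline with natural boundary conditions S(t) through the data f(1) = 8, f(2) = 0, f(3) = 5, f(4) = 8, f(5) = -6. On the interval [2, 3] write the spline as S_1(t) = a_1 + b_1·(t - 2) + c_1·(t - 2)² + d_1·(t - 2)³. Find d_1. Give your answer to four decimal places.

Put σ_i = S'' at the i-th knot. Here h = (1, 1, 1, 1) and Δ = (-8, 5, 3, -14), so the interior equations h_(i-1)·σ_(i-1) + 2(h_(i-1)+h_i)·σ_i + h_i·σ_(i+1) = 6(Δ_i − Δ_(i-1)) read
  1·σ_0 + 4·σ_1 + 1·σ_2 = 6(Δ_1 - Δ_0) = 78
  1·σ_1 + 4·σ_2 + 1·σ_3 = 6(Δ_2 - Δ_1) = -12
  1·σ_2 + 4·σ_3 + 1·σ_4 = 6(Δ_3 - Δ_2) = -102
Natural end conditions: σ_0 = σ_4 = 0.
Forward elimination and back-substitution give σ_0 = 0, σ_1 = 279/14, σ_2 = -12/7, σ_3 = -351/14, σ_4 = 0.
On [2, 3], with S_1(t) = a_1 + b_1·(t - 2) + c_1·(t - 2)² + d_1·(t - 2)³: c_1 = σ_1/2 = 279/28, d_1 = (σ_2 - σ_1)/(6h_1) = -101/28, b_1 = Δ_1 - h_1(2σ_1 + σ_2)/6 = -19/14.

-3.6071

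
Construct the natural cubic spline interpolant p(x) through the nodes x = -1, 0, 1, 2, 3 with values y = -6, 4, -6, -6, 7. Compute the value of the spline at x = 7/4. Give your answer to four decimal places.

With M_i denoting the second derivative at x_i, h_i = 1, 1, 1, 1, and Δ_i = (y_(i+1) − y_i)/h_i = 10, -10, 0, 13:
  1·M_0 + 4·M_1 + 1·M_2 = 6(Δ_1 - Δ_0) = -120
  1·M_1 + 4·M_2 + 1·M_3 = 6(Δ_2 - Δ_1) = 60
  1·M_2 + 4·M_3 + 1·M_4 = 6(Δ_3 - Δ_2) = 78
Natural end conditions: M_0 = M_4 = 0.
Solving: M_0 = 0, M_1 = -981/28, M_2 = 141/7, M_3 = 405/28, M_4 = 0.
On [1, 2], p(x) = -6 - 73/8·(x - 1) + 141/14·(x - 1)² - 53/56·(x - 1)³.
With (x - 1) = 3/4: p(7/4) = -27159/3584.

-7.5778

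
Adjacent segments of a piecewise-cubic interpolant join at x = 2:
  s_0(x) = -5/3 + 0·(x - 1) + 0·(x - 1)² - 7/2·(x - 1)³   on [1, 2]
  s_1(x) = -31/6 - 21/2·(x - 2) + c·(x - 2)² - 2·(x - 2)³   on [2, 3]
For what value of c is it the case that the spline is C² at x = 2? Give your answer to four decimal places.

-10.5000

s_0''(x) = 0 - 21·(x - 1), so s_0''(2) = -21. On the right, s_1''(2) = 2c, so c = -21/2.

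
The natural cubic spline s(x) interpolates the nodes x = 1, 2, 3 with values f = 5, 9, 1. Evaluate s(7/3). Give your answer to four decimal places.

With M_i denoting the second derivative at x_i, h_i = 1, 1, and Δ_i = (y_(i+1) − y_i)/h_i = 4, -8:
  1·M_0 + 4·M_1 + 1·M_2 = 6(Δ_1 - Δ_0) = -72
Natural end conditions: M_0 = M_2 = 0.
Solving: M_0 = 0, M_1 = -18, M_2 = 0.
On [2, 3], s(x) = 9 - 2·(x - 2) - 9·(x - 2)² + 3·(x - 2)³.
With (x - 2) = 1/3: s(7/3) = 67/9.

7.4444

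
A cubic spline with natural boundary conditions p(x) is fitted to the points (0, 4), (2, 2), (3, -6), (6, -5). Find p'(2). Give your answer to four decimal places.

-6.4752

With M_i denoting the second derivative at x_i, h_i = 2, 1, 3, and Δ_i = (y_(i+1) − y_i)/h_i = -1, -8, 1/3:
  2·M_0 + 6·M_1 + 1·M_2 = 6(Δ_1 - Δ_0) = -42
  1·M_1 + 8·M_2 + 3·M_3 = 6(Δ_2 - Δ_1) = 50
Natural end conditions: M_0 = M_3 = 0.
Forward elimination and back-substitution give M_0 = 0, M_1 = -386/47, M_2 = 342/47, M_3 = 0.
On [2, 3], p'(x) = b_1 + 2c_1·(x - 2) + 3d_1·(x - 2)² with b_1 = Δ_1 - h_1(2M_1 + M_2)/6 = -913/141, c_1 = M_1/2 = -193/47, d_1 = (M_2 - M_1)/(6h_1) = 364/141. So p'(2) = -913/141.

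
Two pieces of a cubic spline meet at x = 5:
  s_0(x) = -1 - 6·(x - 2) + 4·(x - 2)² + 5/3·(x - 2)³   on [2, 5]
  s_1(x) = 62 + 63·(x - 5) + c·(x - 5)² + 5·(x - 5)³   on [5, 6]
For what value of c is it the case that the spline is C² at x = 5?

19

s_0''(x) = 8 + 10·(x - 2), so s_0''(5) = 38. On the right, s_1''(5) = 2c, so c = 19.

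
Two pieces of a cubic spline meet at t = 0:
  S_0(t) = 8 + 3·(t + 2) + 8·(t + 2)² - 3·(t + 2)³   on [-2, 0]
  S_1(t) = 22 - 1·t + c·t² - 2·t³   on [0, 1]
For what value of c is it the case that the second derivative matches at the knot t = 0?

S_0''(t) = 16 - 18·(t + 2), so S_0''(0) = -20. On the right, S_1''(0) = 2c, so c = -10.

-10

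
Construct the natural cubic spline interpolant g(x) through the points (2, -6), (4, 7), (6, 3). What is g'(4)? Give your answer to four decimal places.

Put M_i = g'' at the i-th knot. Here h = (2, 2) and Δ = (13/2, -2), so the interior equations h_(i-1)·M_(i-1) + 2(h_(i-1)+h_i)·M_i + h_i·M_(i+1) = 6(Δ_i − Δ_(i-1)) read
  2·M_0 + 8·M_1 + 2·M_2 = 6(Δ_1 - Δ_0) = -51
Natural end conditions: M_0 = M_2 = 0.
Hence M_0 = 0, M_1 = -51/8, M_2 = 0.
On [4, 6], g'(x) = b_1 + 2c_1·(x - 4) + 3d_1·(x - 4)² with b_1 = Δ_1 - h_1(2M_1 + M_2)/6 = 9/4, c_1 = M_1/2 = -51/16, d_1 = (M_2 - M_1)/(6h_1) = 17/32. So g'(4) = 9/4.

2.2500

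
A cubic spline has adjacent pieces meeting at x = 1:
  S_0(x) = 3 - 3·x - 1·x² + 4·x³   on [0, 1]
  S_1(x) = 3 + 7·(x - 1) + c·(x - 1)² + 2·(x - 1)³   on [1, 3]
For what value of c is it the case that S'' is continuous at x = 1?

11

S_0''(x) = -2 + 24·x, so S_0''(1) = 22. On the right, S_1''(1) = 2c, so c = 11.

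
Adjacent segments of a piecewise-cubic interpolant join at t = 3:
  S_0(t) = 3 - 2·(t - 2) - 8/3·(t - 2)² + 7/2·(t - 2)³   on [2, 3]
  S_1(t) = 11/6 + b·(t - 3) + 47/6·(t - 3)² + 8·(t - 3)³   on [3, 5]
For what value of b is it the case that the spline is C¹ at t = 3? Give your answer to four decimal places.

S_0'(t) = -2 - 16/3·(t - 2) + 21/2·(t - 2)², so S_0'(3) = 19/6. On the right, S_1'(3) = b, so b = 19/6.

3.1667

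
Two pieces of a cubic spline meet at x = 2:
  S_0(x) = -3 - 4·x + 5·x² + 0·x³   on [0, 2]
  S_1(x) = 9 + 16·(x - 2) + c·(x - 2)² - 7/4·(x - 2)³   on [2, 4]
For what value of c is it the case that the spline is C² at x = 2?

5

S_0''(x) = 10 + 0·x, so S_0''(2) = 10. On the right, S_1''(2) = 2c, so c = 5.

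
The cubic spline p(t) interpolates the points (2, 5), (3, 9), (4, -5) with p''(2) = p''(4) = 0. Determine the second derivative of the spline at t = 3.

With M_i denoting the second derivative at x_i, h_i = 1, 1, and Δ_i = (y_(i+1) − y_i)/h_i = 4, -14:
  1·M_0 + 4·M_1 + 1·M_2 = 6(Δ_1 - Δ_0) = -108
Natural end conditions: M_0 = M_2 = 0.
Forward elimination and back-substitution give M_0 = 0, M_1 = -27, M_2 = 0.

-27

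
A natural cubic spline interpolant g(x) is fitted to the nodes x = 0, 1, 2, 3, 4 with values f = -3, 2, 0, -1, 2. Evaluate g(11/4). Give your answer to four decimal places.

-1.1543

Put σ_i = g'' at the i-th knot. Here h = (1, 1, 1, 1) and Δ = (5, -2, -1, 3), so the interior equations h_(i-1)·σ_(i-1) + 2(h_(i-1)+h_i)·σ_i + h_i·σ_(i+1) = 6(Δ_i − Δ_(i-1)) read
  1·σ_0 + 4·σ_1 + 1·σ_2 = 6(Δ_1 - Δ_0) = -42
  1·σ_1 + 4·σ_2 + 1·σ_3 = 6(Δ_2 - Δ_1) = 6
  1·σ_2 + 4·σ_3 + 1·σ_4 = 6(Δ_3 - Δ_2) = 24
Natural end conditions: σ_0 = σ_4 = 0.
Solving: σ_0 = 0, σ_1 = -45/4, σ_2 = 3, σ_3 = 21/4, σ_4 = 0.
On [2, 3], g(x) = 0 - 23/8·(x - 2) + 3/2·(x - 2)² + 3/8·(x - 2)³.
With (x - 2) = 3/4: g(11/4) = -591/512.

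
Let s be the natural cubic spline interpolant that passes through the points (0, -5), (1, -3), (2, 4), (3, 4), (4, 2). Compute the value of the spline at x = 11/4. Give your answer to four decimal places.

Write σ_i for s''(x_i). With h_i = 1, 1, 1, 1 and divided differences Δ_i = 2, 7, 0, -2, the continuity of s' gives the tridiagonal system
  1·σ_0 + 4·σ_1 + 1·σ_2 = 6(Δ_1 - Δ_0) = 30
  1·σ_1 + 4·σ_2 + 1·σ_3 = 6(Δ_2 - Δ_1) = -42
  1·σ_2 + 4·σ_3 + 1·σ_4 = 6(Δ_3 - Δ_2) = -12
Natural end conditions: σ_0 = σ_4 = 0.
Solving the tridiagonal system: σ_0 = 0, σ_1 = 303/28, σ_2 = -93/7, σ_3 = 9/28, σ_4 = 0.
On [2, 3], s(x) = 4 + 35/8·(x - 2) - 93/14·(x - 2)² + 127/56·(x - 2)³.
With (x - 2) = 3/4: s(11/4) = 16133/3584.

4.5014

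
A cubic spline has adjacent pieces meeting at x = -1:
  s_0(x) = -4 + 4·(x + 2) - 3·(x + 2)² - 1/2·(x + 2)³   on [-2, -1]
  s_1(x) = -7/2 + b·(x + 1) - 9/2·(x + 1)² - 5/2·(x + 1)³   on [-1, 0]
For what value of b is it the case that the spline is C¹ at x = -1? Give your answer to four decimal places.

s_0'(x) = 4 - 6·(x + 2) - 3/2·(x + 2)², so s_0'(-1) = -7/2. On the right, s_1'(-1) = b, so b = -7/2.

-3.5000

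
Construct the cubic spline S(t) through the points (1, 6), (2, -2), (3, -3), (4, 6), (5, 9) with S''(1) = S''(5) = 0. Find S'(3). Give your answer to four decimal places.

5.6250

With M_i denoting the second derivative at x_i, h_i = 1, 1, 1, 1, and Δ_i = (y_(i+1) − y_i)/h_i = -8, -1, 9, 3:
  1·M_0 + 4·M_1 + 1·M_2 = 6(Δ_1 - Δ_0) = 42
  1·M_1 + 4·M_2 + 1·M_3 = 6(Δ_2 - Δ_1) = 60
  1·M_2 + 4·M_3 + 1·M_4 = 6(Δ_3 - Δ_2) = -36
Natural end conditions: M_0 = M_4 = 0.
Forward elimination and back-substitution give M_0 = 0, M_1 = 177/28, M_2 = 117/7, M_3 = -369/28, M_4 = 0.
On [3, 4], S'(t) = b_2 + 2c_2·(t - 3) + 3d_2·(t - 3)² with b_2 = Δ_2 - h_2(2M_2 + M_3)/6 = 45/8, c_2 = M_2/2 = 117/14, d_2 = (M_3 - M_2)/(6h_2) = -279/56. So S'(3) = 45/8.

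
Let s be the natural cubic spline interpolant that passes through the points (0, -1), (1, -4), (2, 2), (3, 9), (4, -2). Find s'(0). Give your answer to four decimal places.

-5.0179

Put σ_i = s'' at the i-th knot. Here h = (1, 1, 1, 1) and Δ = (-3, 6, 7, -11), so the interior equations h_(i-1)·σ_(i-1) + 2(h_(i-1)+h_i)·σ_i + h_i·σ_(i+1) = 6(Δ_i − Δ_(i-1)) read
  1·σ_0 + 4·σ_1 + 1·σ_2 = 6(Δ_1 - Δ_0) = 54
  1·σ_1 + 4·σ_2 + 1·σ_3 = 6(Δ_2 - Δ_1) = 6
  1·σ_2 + 4·σ_3 + 1·σ_4 = 6(Δ_3 - Δ_2) = -108
Natural end conditions: σ_0 = σ_4 = 0.
Solving the tridiagonal system: σ_0 = 0, σ_1 = 339/28, σ_2 = 39/7, σ_3 = -795/28, σ_4 = 0.
On [0, 1], s'(x) = b_0 + 2c_0·x + 3d_0·x² with b_0 = Δ_0 - h_0(2σ_0 + σ_1)/6 = -281/56, c_0 = σ_0/2 = 0, d_0 = (σ_1 - σ_0)/(6h_0) = 113/56. So s'(0) = -281/56.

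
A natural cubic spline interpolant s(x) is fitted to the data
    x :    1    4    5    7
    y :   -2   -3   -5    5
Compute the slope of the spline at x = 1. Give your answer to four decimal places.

With M_i denoting the second derivative at x_i, h_i = 3, 1, 2, and Δ_i = (y_(i+1) − y_i)/h_i = -1/3, -2, 5:
  3·M_0 + 8·M_1 + 1·M_2 = 6(Δ_1 - Δ_0) = -10
  1·M_1 + 6·M_2 + 2·M_3 = 6(Δ_2 - Δ_1) = 42
Natural end conditions: M_0 = M_3 = 0.
Hence M_0 = 0, M_1 = -102/47, M_2 = 346/47, M_3 = 0.
On [1, 4], s'(x) = b_0 + 2c_0·(x - 1) + 3d_0·(x - 1)² with b_0 = Δ_0 - h_0(2M_0 + M_1)/6 = 106/141, c_0 = M_0/2 = 0, d_0 = (M_1 - M_0)/(6h_0) = -17/141. So s'(1) = 106/141.

0.7518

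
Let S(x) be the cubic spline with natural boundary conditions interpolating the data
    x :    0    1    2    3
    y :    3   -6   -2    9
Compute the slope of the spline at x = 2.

Let M_i = S''(x_i). Step sizes h_i = 1, 1, 1; slopes of the chords Δ_i = (y_(i+1) - y_i)/h_i = -9, 4, 11.
  1·M_0 + 4·M_1 + 1·M_2 = 6(Δ_1 - Δ_0) = 78
  1·M_1 + 4·M_2 + 1·M_3 = 6(Δ_2 - Δ_1) = 42
Natural end conditions: M_0 = M_3 = 0.
Forward elimination and back-substitution give M_0 = 0, M_1 = 18, M_2 = 6, M_3 = 0.
On [2, 3], S'(x) = b_2 + 2c_2·(x - 2) + 3d_2·(x - 2)² with b_2 = Δ_2 - h_2(2M_2 + M_3)/6 = 9, c_2 = M_2/2 = 3, d_2 = (M_3 - M_2)/(6h_2) = -1. So S'(2) = 9.

9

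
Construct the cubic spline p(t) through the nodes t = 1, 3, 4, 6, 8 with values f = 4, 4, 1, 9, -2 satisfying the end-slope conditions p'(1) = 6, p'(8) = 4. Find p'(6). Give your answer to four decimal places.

-2.3279

Let M_i = p''(x_i). Step sizes h_i = 2, 1, 2, 2; slopes of the chords Δ_i = (y_(i+1) - y_i)/h_i = 0, -3, 4, -11/2.
  2·M_0 + 6·M_1 + 1·M_2 = 6(Δ_1 - Δ_0) = -18
  1·M_1 + 6·M_2 + 2·M_3 = 6(Δ_2 - Δ_1) = 42
  2·M_2 + 8·M_3 + 2·M_4 = 6(Δ_3 - Δ_2) = -57
Clamped end conditions give two more equations: 2h_0·M_0 + h_0·M_1 = 6(Δ_0 - p'(1)) = -36 and h_3·M_3 + 2h_3·M_4 = 6(p'(8) - Δ_3) = 57.
Hence M_0 = -943/122, M_1 = -155/61, M_2 = 775/61, M_3 = -1933/122, M_4 = 2705/122.
On [6, 8], p'(t) = b_3 + 2c_3·(t - 6) + 3d_3·(t - 6)² with b_3 = Δ_3 - h_3(2M_3 + M_4)/6 = -142/61, c_3 = M_3/2 = -1933/244, d_3 = (M_4 - M_3)/(6h_3) = 773/244. So p'(6) = -142/61.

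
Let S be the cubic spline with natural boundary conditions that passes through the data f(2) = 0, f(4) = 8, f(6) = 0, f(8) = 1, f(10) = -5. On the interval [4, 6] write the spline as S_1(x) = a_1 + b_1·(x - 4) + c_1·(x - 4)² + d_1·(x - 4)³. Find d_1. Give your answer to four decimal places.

1.1585

Write M_i for S''(x_i). With h_i = 2, 2, 2, 2 and divided differences Δ_i = 4, -4, 1/2, -3, the continuity of S' gives the tridiagonal system
  2·M_0 + 8·M_1 + 2·M_2 = 6(Δ_1 - Δ_0) = -48
  2·M_1 + 8·M_2 + 2·M_3 = 6(Δ_2 - Δ_1) = 27
  2·M_2 + 8·M_3 + 2·M_4 = 6(Δ_3 - Δ_2) = -21
Natural end conditions: M_0 = M_4 = 0.
Hence M_0 = 0, M_1 = -849/112, M_2 = 177/28, M_3 = -471/112, M_4 = 0.
On [4, 6], with S_1(x) = a_1 + b_1·(x - 4) + c_1·(x - 4)² + d_1·(x - 4)³: c_1 = M_1/2 = -849/224, d_1 = (M_2 - M_1)/(6h_1) = 519/448, b_1 = Δ_1 - h_1(2M_1 + M_2)/6 = -59/56.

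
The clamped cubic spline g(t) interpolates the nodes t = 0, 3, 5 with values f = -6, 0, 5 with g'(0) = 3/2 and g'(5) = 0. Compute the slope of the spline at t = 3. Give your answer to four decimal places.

With σ_i denoting the second derivative at x_i, h_i = 3, 2, and Δ_i = (y_(i+1) − y_i)/h_i = 2, 5/2:
  3·σ_0 + 10·σ_1 + 2·σ_2 = 6(Δ_1 - Δ_0) = 3
Clamped end conditions give two more equations: 2h_0·σ_0 + h_0·σ_1 = 6(Δ_0 - g'(0)) = 3 and h_1·σ_1 + 2h_1·σ_2 = 6(g'(5) - Δ_1) = -15.
Hence σ_0 = -1/10, σ_1 = 6/5, σ_2 = -87/20.
On [3, 5], g'(t) = b_1 + 2c_1·(t - 3) + 3d_1·(t - 3)² with b_1 = Δ_1 - h_1(2σ_1 + σ_2)/6 = 63/20, c_1 = σ_1/2 = 3/5, d_1 = (σ_2 - σ_1)/(6h_1) = -37/80. So g'(3) = 63/20.

3.1500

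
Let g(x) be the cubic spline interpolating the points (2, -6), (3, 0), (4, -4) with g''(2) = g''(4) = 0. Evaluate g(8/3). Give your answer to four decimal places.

-1.0741

Write M_i for g''(x_i). With h_i = 1, 1 and divided differences Δ_i = 6, -4, the continuity of g' gives the tridiagonal system
  1·M_0 + 4·M_1 + 1·M_2 = 6(Δ_1 - Δ_0) = -60
Natural end conditions: M_0 = M_2 = 0.
Forward elimination and back-substitution give M_0 = 0, M_1 = -15, M_2 = 0.
On [2, 3], g(x) = -6 + 17/2·(x - 2) + 0·(x - 2)² - 5/2·(x - 2)³.
With (x - 2) = 2/3: g(8/3) = -29/27.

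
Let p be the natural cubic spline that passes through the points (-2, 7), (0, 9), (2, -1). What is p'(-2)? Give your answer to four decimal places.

Put M_i = p'' at the i-th knot. Here h = (2, 2) and Δ = (1, -5), so the interior equations h_(i-1)·M_(i-1) + 2(h_(i-1)+h_i)·M_i + h_i·M_(i+1) = 6(Δ_i − Δ_(i-1)) read
  2·M_0 + 8·M_1 + 2·M_2 = 6(Δ_1 - Δ_0) = -36
Natural end conditions: M_0 = M_2 = 0.
Hence M_0 = 0, M_1 = -9/2, M_2 = 0.
On [-2, 0], p'(t) = b_0 + 2c_0·(t + 2) + 3d_0·(t + 2)² with b_0 = Δ_0 - h_0(2M_0 + M_1)/6 = 5/2, c_0 = M_0/2 = 0, d_0 = (M_1 - M_0)/(6h_0) = -3/8. So p'(-2) = 5/2.

2.5000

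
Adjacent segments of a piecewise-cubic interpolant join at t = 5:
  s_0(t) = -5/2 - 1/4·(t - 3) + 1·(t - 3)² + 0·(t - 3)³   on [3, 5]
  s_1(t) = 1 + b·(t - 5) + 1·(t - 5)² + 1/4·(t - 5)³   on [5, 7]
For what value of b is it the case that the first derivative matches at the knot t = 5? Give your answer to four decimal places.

s_0'(t) = -1/4 + 2·(t - 3) + 0·(t - 3)², so s_0'(5) = 15/4. On the right, s_1'(5) = b, so b = 15/4.

3.7500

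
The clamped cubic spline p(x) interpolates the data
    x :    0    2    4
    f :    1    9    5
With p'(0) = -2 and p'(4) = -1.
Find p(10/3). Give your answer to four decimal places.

Put m_i = p'' at the i-th knot. Here h = (2, 2) and Δ = (4, -2), so the interior equations h_(i-1)·m_(i-1) + 2(h_(i-1)+h_i)·m_i + h_i·m_(i+1) = 6(Δ_i − Δ_(i-1)) read
  2·m_0 + 8·m_1 + 2·m_2 = 6(Δ_1 - Δ_0) = -36
Clamped end conditions give two more equations: 2h_0·m_0 + h_0·m_1 = 6(Δ_0 - p'(0)) = 36 and h_1·m_1 + 2h_1·m_2 = 6(p'(4) - Δ_1) = 6.
Forward elimination and back-substitution give m_0 = 55/4, m_1 = -19/2, m_2 = 25/4.
On [2, 4], p(x) = 9 + 9/4·(x - 2) - 19/4·(x - 2)² + 21/16·(x - 2)³.
With (x - 2) = 4/3: p(10/3) = 20/3.

6.6667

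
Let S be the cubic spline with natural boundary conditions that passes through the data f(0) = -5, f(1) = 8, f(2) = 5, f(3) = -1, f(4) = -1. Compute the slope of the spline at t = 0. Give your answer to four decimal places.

Write m_i for S''(x_i). With h_i = 1, 1, 1, 1 and divided differences Δ_i = 13, -3, -6, 0, the continuity of S' gives the tridiagonal system
  1·m_0 + 4·m_1 + 1·m_2 = 6(Δ_1 - Δ_0) = -96
  1·m_1 + 4·m_2 + 1·m_3 = 6(Δ_2 - Δ_1) = -18
  1·m_2 + 4·m_3 + 1·m_4 = 6(Δ_3 - Δ_2) = 36
Natural end conditions: m_0 = m_4 = 0.
Forward elimination and back-substitution give m_0 = 0, m_1 = -333/14, m_2 = -6/7, m_3 = 129/14, m_4 = 0.
On [0, 1], S'(t) = b_0 + 2c_0·t + 3d_0·t² with b_0 = Δ_0 - h_0(2m_0 + m_1)/6 = 475/28, c_0 = m_0/2 = 0, d_0 = (m_1 - m_0)/(6h_0) = -111/28. So S'(0) = 475/28.

16.9643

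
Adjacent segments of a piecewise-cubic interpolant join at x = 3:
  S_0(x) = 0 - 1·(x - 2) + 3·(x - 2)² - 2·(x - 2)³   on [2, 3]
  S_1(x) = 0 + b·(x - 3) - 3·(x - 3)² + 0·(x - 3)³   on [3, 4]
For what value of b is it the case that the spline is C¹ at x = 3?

S_0'(x) = -1 + 6·(x - 2) - 6·(x - 2)², so S_0'(3) = -1. On the right, S_1'(3) = b, so b = -1.

-1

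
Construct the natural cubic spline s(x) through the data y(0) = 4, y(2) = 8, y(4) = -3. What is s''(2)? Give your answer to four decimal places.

-5.6250

With σ_i denoting the second derivative at x_i, h_i = 2, 2, and Δ_i = (y_(i+1) − y_i)/h_i = 2, -11/2:
  2·σ_0 + 8·σ_1 + 2·σ_2 = 6(Δ_1 - Δ_0) = -45
Natural end conditions: σ_0 = σ_2 = 0.
Solving: σ_0 = 0, σ_1 = -45/8, σ_2 = 0.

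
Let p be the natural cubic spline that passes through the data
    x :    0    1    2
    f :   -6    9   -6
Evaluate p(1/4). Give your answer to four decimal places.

-0.4922

Put M_i = p'' at the i-th knot. Here h = (1, 1) and Δ = (15, -15), so the interior equations h_(i-1)·M_(i-1) + 2(h_(i-1)+h_i)·M_i + h_i·M_(i+1) = 6(Δ_i − Δ_(i-1)) read
  1·M_0 + 4·M_1 + 1·M_2 = 6(Δ_1 - Δ_0) = -180
Natural end conditions: M_0 = M_2 = 0.
Solving: M_0 = 0, M_1 = -45, M_2 = 0.
On [0, 1], p(x) = -6 + 45/2·x + 0·x² - 15/2·x³.
With x = 1/4: p(1/4) = -63/128.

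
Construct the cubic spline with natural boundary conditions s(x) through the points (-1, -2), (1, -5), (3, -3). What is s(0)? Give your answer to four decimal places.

Let σ_i = s''(x_i). Step sizes h_i = 2, 2; slopes of the chords Δ_i = (y_(i+1) - y_i)/h_i = -3/2, 1.
  2·σ_0 + 8·σ_1 + 2·σ_2 = 6(Δ_1 - Δ_0) = 15
Natural end conditions: σ_0 = σ_2 = 0.
Solving the tridiagonal system: σ_0 = 0, σ_1 = 15/8, σ_2 = 0.
On [-1, 1], s(x) = -2 - 17/8·(x + 1) + 0·(x + 1)² + 5/32·(x + 1)³.
With (x + 1) = 1: s(0) = -127/32.

-3.9688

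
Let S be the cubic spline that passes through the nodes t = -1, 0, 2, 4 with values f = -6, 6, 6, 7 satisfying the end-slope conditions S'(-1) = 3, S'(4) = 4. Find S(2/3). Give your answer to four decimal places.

Let M_i = S''(x_i). Step sizes h_i = 1, 2, 2; slopes of the chords Δ_i = (y_(i+1) - y_i)/h_i = 12, 0, 1/2.
  1·M_0 + 6·M_1 + 2·M_2 = 6(Δ_1 - Δ_0) = -72
  2·M_1 + 8·M_2 + 2·M_3 = 6(Δ_2 - Δ_1) = 3
Clamped end conditions give two more equations: 2h_0·M_0 + h_0·M_1 = 6(Δ_0 - S'(-1)) = 54 and h_2·M_2 + 2h_2·M_3 = 6(S'(4) - Δ_2) = 21.
Forward elimination and back-substitution give M_0 = 847/23, M_1 = -452/23, M_2 = 209/46, M_3 = 137/46.
On [0, 2], S(t) = 6 + 533/46·t - 226/23·t² + 371/184·t³.
With t = 2/3: S(2/3) = 6182/621.

9.9549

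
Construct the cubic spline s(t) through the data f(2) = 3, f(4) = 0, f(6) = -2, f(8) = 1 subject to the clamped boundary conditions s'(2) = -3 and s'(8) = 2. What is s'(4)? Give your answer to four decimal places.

-1.1667

Put m_i = s'' at the i-th knot. Here h = (2, 2, 2) and Δ = (-3/2, -1, 3/2), so the interior equations h_(i-1)·m_(i-1) + 2(h_(i-1)+h_i)·m_i + h_i·m_(i+1) = 6(Δ_i − Δ_(i-1)) read
  2·m_0 + 8·m_1 + 2·m_2 = 6(Δ_1 - Δ_0) = 3
  2·m_1 + 8·m_2 + 2·m_3 = 6(Δ_2 - Δ_1) = 15
Clamped end conditions give two more equations: 2h_0·m_0 + h_0·m_1 = 6(Δ_0 - s'(2)) = 9 and h_2·m_2 + 2h_2·m_3 = 6(s'(8) - Δ_2) = 3.
Solving: m_0 = 8/3, m_1 = -5/6, m_2 = 13/6, m_3 = -1/3.
On [4, 6], s'(t) = b_1 + 2c_1·(t - 4) + 3d_1·(t - 4)² with b_1 = Δ_1 - h_1(2m_1 + m_2)/6 = -7/6, c_1 = m_1/2 = -5/12, d_1 = (m_2 - m_1)/(6h_1) = 1/4. So s'(4) = -7/6.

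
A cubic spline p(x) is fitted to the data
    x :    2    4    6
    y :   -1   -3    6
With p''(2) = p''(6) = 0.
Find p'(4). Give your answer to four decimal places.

Put σ_i = p'' at the i-th knot. Here h = (2, 2) and Δ = (-1, 9/2), so the interior equations h_(i-1)·σ_(i-1) + 2(h_(i-1)+h_i)·σ_i + h_i·σ_(i+1) = 6(Δ_i − Δ_(i-1)) read
  2·σ_0 + 8·σ_1 + 2·σ_2 = 6(Δ_1 - Δ_0) = 33
Natural end conditions: σ_0 = σ_2 = 0.
Solving: σ_0 = 0, σ_1 = 33/8, σ_2 = 0.
On [4, 6], p'(x) = b_1 + 2c_1·(x - 4) + 3d_1·(x - 4)² with b_1 = Δ_1 - h_1(2σ_1 + σ_2)/6 = 7/4, c_1 = σ_1/2 = 33/16, d_1 = (σ_2 - σ_1)/(6h_1) = -11/32. So p'(4) = 7/4.

1.7500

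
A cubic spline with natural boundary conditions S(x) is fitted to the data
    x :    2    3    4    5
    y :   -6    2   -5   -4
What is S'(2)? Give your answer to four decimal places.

Put M_i = S'' at the i-th knot. Here h = (1, 1, 1) and Δ = (8, -7, 1), so the interior equations h_(i-1)·M_(i-1) + 2(h_(i-1)+h_i)·M_i + h_i·M_(i+1) = 6(Δ_i − Δ_(i-1)) read
  1·M_0 + 4·M_1 + 1·M_2 = 6(Δ_1 - Δ_0) = -90
  1·M_1 + 4·M_2 + 1·M_3 = 6(Δ_2 - Δ_1) = 48
Natural end conditions: M_0 = M_3 = 0.
Solving: M_0 = 0, M_1 = -136/5, M_2 = 94/5, M_3 = 0.
On [2, 3], S'(x) = b_0 + 2c_0·(x - 2) + 3d_0·(x - 2)² with b_0 = Δ_0 - h_0(2M_0 + M_1)/6 = 188/15, c_0 = M_0/2 = 0, d_0 = (M_1 - M_0)/(6h_0) = -68/15. So S'(2) = 188/15.

12.5333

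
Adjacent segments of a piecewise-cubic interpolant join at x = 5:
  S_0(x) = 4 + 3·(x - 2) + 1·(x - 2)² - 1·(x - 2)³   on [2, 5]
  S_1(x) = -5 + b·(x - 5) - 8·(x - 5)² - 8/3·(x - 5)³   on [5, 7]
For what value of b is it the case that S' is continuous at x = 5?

S_0'(x) = 3 + 2·(x - 2) - 3·(x - 2)², so S_0'(5) = -18. On the right, S_1'(5) = b, so b = -18.

-18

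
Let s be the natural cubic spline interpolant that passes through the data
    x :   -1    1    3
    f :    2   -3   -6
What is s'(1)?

Let σ_i = s''(x_i). Step sizes h_i = 2, 2; slopes of the chords Δ_i = (y_(i+1) - y_i)/h_i = -5/2, -3/2.
  2·σ_0 + 8·σ_1 + 2·σ_2 = 6(Δ_1 - Δ_0) = 6
Natural end conditions: σ_0 = σ_2 = 0.
Forward elimination and back-substitution give σ_0 = 0, σ_1 = 3/4, σ_2 = 0.
On [1, 3], s'(x) = b_1 + 2c_1·(x - 1) + 3d_1·(x - 1)² with b_1 = Δ_1 - h_1(2σ_1 + σ_2)/6 = -2, c_1 = σ_1/2 = 3/8, d_1 = (σ_2 - σ_1)/(6h_1) = -1/16. So s'(1) = -2.

-2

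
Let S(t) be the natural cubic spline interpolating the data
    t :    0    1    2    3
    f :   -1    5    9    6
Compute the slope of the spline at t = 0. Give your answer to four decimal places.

6.0667

Write σ_i for S''(x_i). With h_i = 1, 1, 1 and divided differences Δ_i = 6, 4, -3, the continuity of S' gives the tridiagonal system
  1·σ_0 + 4·σ_1 + 1·σ_2 = 6(Δ_1 - Δ_0) = -12
  1·σ_1 + 4·σ_2 + 1·σ_3 = 6(Δ_2 - Δ_1) = -42
Natural end conditions: σ_0 = σ_3 = 0.
Forward elimination and back-substitution give σ_0 = 0, σ_1 = -2/5, σ_2 = -52/5, σ_3 = 0.
On [0, 1], S'(t) = b_0 + 2c_0·t + 3d_0·t² with b_0 = Δ_0 - h_0(2σ_0 + σ_1)/6 = 91/15, c_0 = σ_0/2 = 0, d_0 = (σ_1 - σ_0)/(6h_0) = -1/15. So S'(0) = 91/15.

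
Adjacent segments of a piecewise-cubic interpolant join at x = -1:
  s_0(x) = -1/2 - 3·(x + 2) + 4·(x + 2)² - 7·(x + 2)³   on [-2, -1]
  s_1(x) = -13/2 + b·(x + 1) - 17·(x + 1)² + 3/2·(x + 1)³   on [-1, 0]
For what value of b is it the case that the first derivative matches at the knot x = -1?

s_0'(x) = -3 + 8·(x + 2) - 21·(x + 2)², so s_0'(-1) = -16. On the right, s_1'(-1) = b, so b = -16.

-16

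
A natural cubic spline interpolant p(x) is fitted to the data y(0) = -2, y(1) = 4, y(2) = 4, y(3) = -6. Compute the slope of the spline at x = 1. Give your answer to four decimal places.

4.1333

Put m_i = p'' at the i-th knot. Here h = (1, 1, 1) and Δ = (6, 0, -10), so the interior equations h_(i-1)·m_(i-1) + 2(h_(i-1)+h_i)·m_i + h_i·m_(i+1) = 6(Δ_i − Δ_(i-1)) read
  1·m_0 + 4·m_1 + 1·m_2 = 6(Δ_1 - Δ_0) = -36
  1·m_1 + 4·m_2 + 1·m_3 = 6(Δ_2 - Δ_1) = -60
Natural end conditions: m_0 = m_3 = 0.
Forward elimination and back-substitution give m_0 = 0, m_1 = -28/5, m_2 = -68/5, m_3 = 0.
On [1, 2], p'(x) = b_1 + 2c_1·(x - 1) + 3d_1·(x - 1)² with b_1 = Δ_1 - h_1(2m_1 + m_2)/6 = 62/15, c_1 = m_1/2 = -14/5, d_1 = (m_2 - m_1)/(6h_1) = -4/3. So p'(1) = 62/15.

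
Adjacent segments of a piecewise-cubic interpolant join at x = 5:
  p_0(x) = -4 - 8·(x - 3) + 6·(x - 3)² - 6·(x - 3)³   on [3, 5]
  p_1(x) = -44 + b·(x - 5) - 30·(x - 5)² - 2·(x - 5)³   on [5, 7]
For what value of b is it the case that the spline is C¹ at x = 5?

-56

p_0'(x) = -8 + 12·(x - 3) - 18·(x - 3)², so p_0'(5) = -56. On the right, p_1'(5) = b, so b = -56.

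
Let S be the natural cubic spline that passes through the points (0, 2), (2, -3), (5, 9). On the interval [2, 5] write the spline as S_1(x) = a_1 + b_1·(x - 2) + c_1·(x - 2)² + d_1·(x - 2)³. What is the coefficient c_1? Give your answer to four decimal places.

Write M_i for S''(x_i). With h_i = 2, 3 and divided differences Δ_i = -5/2, 4, the continuity of S' gives the tridiagonal system
  2·M_0 + 10·M_1 + 3·M_2 = 6(Δ_1 - Δ_0) = 39
Natural end conditions: M_0 = M_2 = 0.
Hence M_0 = 0, M_1 = 39/10, M_2 = 0.
On [2, 5], with S_1(x) = a_1 + b_1·(x - 2) + c_1·(x - 2)² + d_1·(x - 2)³: c_1 = M_1/2 = 39/20, d_1 = (M_2 - M_1)/(6h_1) = -13/60, b_1 = Δ_1 - h_1(2M_1 + M_2)/6 = 1/10.

1.9500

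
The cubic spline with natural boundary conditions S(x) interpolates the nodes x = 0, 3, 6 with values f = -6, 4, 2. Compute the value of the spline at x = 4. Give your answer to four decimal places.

4.4444

Let m_i = S''(x_i). Step sizes h_i = 3, 3; slopes of the chords Δ_i = (y_(i+1) - y_i)/h_i = 10/3, -2/3.
  3·m_0 + 12·m_1 + 3·m_2 = 6(Δ_1 - Δ_0) = -24
Natural end conditions: m_0 = m_2 = 0.
Forward elimination and back-substitution give m_0 = 0, m_1 = -2, m_2 = 0.
On [3, 6], S(x) = 4 + 4/3·(x - 3) - 1·(x - 3)² + 1/9·(x - 3)³.
With (x - 3) = 1: S(4) = 40/9.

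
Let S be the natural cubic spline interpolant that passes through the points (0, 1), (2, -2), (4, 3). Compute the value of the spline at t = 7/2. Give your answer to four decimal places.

Write M_i for S''(x_i). With h_i = 2, 2 and divided differences Δ_i = -3/2, 5/2, the continuity of S' gives the tridiagonal system
  2·M_0 + 8·M_1 + 2·M_2 = 6(Δ_1 - Δ_0) = 24
Natural end conditions: M_0 = M_2 = 0.
Forward elimination and back-substitution give M_0 = 0, M_1 = 3, M_2 = 0.
On [2, 4], S(t) = -2 + 1/2·(t - 2) + 3/2·(t - 2)² - 1/4·(t - 2)³.
With (t - 2) = 3/2: S(7/2) = 41/32.

1.2813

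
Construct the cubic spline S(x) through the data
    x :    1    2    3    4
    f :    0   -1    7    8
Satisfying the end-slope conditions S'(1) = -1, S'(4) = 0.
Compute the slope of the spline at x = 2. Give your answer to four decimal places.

4.0667

Put m_i = S'' at the i-th knot. Here h = (1, 1, 1) and Δ = (-1, 8, 1), so the interior equations h_(i-1)·m_(i-1) + 2(h_(i-1)+h_i)·m_i + h_i·m_(i+1) = 6(Δ_i − Δ_(i-1)) read
  1·m_0 + 4·m_1 + 1·m_2 = 6(Δ_1 - Δ_0) = 54
  1·m_1 + 4·m_2 + 1·m_3 = 6(Δ_2 - Δ_1) = -42
Clamped end conditions give two more equations: 2h_0·m_0 + h_0·m_1 = 6(Δ_0 - S'(1)) = 0 and h_2·m_2 + 2h_2·m_3 = 6(S'(4) - Δ_2) = -6.
Forward elimination and back-substitution give m_0 = -152/15, m_1 = 304/15, m_2 = -254/15, m_3 = 82/15.
On [2, 3], S'(x) = b_1 + 2c_1·(x - 2) + 3d_1·(x - 2)² with b_1 = Δ_1 - h_1(2m_1 + m_2)/6 = 61/15, c_1 = m_1/2 = 152/15, d_1 = (m_2 - m_1)/(6h_1) = -31/5. So S'(2) = 61/15.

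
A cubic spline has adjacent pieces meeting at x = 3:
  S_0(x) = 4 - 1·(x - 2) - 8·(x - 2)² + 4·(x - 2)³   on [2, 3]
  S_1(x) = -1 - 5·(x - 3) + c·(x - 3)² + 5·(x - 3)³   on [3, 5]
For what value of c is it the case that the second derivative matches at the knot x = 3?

4

S_0''(x) = -16 + 24·(x - 2), so S_0''(3) = 8. On the right, S_1''(3) = 2c, so c = 4.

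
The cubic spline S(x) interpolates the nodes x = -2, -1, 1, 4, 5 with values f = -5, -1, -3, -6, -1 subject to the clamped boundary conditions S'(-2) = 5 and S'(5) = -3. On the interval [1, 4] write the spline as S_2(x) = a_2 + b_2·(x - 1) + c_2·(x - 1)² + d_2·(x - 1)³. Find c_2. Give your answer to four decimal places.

-0.8784

Put σ_i = S'' at the i-th knot. Here h = (1, 2, 3, 1) and Δ = (4, -1, -1, 5), so the interior equations h_(i-1)·σ_(i-1) + 2(h_(i-1)+h_i)·σ_i + h_i·σ_(i+1) = 6(Δ_i − Δ_(i-1)) read
  1·σ_0 + 6·σ_1 + 2·σ_2 = 6(Δ_1 - Δ_0) = -30
  2·σ_1 + 10·σ_2 + 3·σ_3 = 6(Δ_2 - Δ_1) = 0
  3·σ_2 + 8·σ_3 + 1·σ_4 = 6(Δ_3 - Δ_2) = 36
Clamped end conditions give two more equations: 2h_0·σ_0 + h_0·σ_1 = 6(Δ_0 - S'(-2)) = -6 and h_3·σ_3 + 2h_3·σ_4 = 6(S'(5) - Δ_3) = -48.
Solving: σ_0 = -32/37, σ_1 = -158/37, σ_2 = -65/37, σ_3 = 322/37, σ_4 = -1049/37.
On [1, 4], with S_2(x) = a_2 + b_2·(x - 1) + c_2·(x - 1)² + d_2·(x - 1)³: c_2 = σ_2/2 = -65/74, d_2 = (σ_3 - σ_2)/(6h_2) = 43/74, b_2 = Δ_2 - h_2(2σ_2 + σ_3)/6 = -133/37.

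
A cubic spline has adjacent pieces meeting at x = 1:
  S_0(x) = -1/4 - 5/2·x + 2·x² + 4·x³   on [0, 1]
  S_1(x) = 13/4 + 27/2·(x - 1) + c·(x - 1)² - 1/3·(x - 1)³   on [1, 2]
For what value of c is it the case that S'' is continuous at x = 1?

S_0''(x) = 4 + 24·x, so S_0''(1) = 28. On the right, S_1''(1) = 2c, so c = 14.

14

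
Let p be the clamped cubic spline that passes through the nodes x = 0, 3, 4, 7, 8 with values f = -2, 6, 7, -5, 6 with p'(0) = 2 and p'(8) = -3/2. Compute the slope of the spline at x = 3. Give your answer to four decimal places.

2.9896

Put m_i = p'' at the i-th knot. Here h = (3, 1, 3, 1) and Δ = (8/3, 1, -4, 11), so the interior equations h_(i-1)·m_(i-1) + 2(h_(i-1)+h_i)·m_i + h_i·m_(i+1) = 6(Δ_i − Δ_(i-1)) read
  3·m_0 + 8·m_1 + 1·m_2 = 6(Δ_1 - Δ_0) = -10
  1·m_1 + 8·m_2 + 3·m_3 = 6(Δ_2 - Δ_1) = -30
  3·m_2 + 8·m_3 + 1·m_4 = 6(Δ_3 - Δ_2) = 90
Clamped end conditions give two more equations: 2h_0·m_0 + h_0·m_1 = 6(Δ_0 - p'(0)) = 4 and h_3·m_3 + 2h_3·m_4 = 6(p'(8) - Δ_3) = -75.
Solving: m_0 = 97/144, m_1 = -1/72, m_2 = -1715/144, m_3 = 1567/72, m_4 = -6967/144.
On [3, 4], p'(x) = b_1 + 2c_1·(x - 3) + 3d_1·(x - 3)² with b_1 = Δ_1 - h_1(2m_1 + m_2)/6 = 287/96, c_1 = m_1/2 = -1/144, d_1 = (m_2 - m_1)/(6h_1) = -571/288. So p'(3) = 287/96.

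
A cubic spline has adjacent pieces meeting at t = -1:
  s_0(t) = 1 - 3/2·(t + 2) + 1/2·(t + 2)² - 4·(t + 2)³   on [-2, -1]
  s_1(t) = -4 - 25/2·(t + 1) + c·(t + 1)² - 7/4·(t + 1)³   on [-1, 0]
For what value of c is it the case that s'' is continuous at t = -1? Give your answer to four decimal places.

s_0''(t) = 1 - 24·(t + 2), so s_0''(-1) = -23. On the right, s_1''(-1) = 2c, so c = -23/2.

-11.5000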